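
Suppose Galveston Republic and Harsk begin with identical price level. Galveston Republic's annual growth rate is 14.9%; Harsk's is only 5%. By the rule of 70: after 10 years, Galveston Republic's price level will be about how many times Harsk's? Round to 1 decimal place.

around 2.7 times

Only the 9.9-point difference matters.
70/9.9 ≈ 7.07 years per doubling of the ratio; 10 years gives 1.41 doublings, so ≈ 2.7×.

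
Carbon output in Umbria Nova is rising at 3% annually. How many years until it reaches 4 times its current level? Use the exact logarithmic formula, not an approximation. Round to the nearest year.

t = ln(4) / ln(1 + 0.03) = 1.3863 / 0.029559 ≈ 46.90.
≈ 47 years.

47 years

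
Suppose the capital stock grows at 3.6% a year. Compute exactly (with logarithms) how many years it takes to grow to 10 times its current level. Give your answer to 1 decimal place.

65.1 years

t = ln(10) / ln(1 + 0.036) = 2.3026 / 0.035367 ≈ 65.11.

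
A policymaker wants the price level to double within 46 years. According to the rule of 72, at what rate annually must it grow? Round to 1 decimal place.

72 / 46 ≈ 1.57, so about 1.6% annually.

around 1.6%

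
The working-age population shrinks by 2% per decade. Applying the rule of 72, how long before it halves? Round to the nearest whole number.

36 decades

Falling at 2%, it halves about every 72/2 = 36.00 decades.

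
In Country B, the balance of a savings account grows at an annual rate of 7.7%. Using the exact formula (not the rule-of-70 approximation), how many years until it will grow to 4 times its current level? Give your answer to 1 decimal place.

18.7 years

t = ln(4) / ln(1 + 0.077) = 1.3863 / 0.074179 ≈ 18.69.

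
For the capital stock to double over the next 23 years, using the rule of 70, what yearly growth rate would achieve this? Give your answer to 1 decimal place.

around 3.0%

70 / 23 ≈ 3.04, so about 3.0% per year.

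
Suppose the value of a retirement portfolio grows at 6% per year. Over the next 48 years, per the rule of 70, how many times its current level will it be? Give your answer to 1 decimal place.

Doubling time ≈ 70/6 = 11.67 years.
48 years / 11.67 ≈ 4.11 doublings → factor 2^4.11 ≈ 17.3.

about 17.3 times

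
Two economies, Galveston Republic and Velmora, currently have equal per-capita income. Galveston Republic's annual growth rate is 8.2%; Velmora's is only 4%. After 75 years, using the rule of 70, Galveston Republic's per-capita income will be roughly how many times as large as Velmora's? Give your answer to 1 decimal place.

22.6 times

Only the 4.2-point difference matters.
70/4.2 ≈ 16.67 years per doubling of the ratio; 75 years gives 4.50 doublings, so ≈ 22.6×.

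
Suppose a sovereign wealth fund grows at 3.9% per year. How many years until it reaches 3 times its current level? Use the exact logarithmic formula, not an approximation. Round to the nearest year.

29 years

t = ln(3) / ln(1 + 0.039) = 1.0986 / 0.038259 ≈ 28.71.
≈ 29 years.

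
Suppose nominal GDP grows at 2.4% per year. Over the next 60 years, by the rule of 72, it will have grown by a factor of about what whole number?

At 2.4% one doubling takes ≈ 30.00 years; 60 years is 2 of them, so ×4.

around 4 times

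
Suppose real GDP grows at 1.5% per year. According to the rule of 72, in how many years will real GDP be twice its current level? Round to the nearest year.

At 1.5%, doubling takes about 72/1.5 = 48.00 years.

48 years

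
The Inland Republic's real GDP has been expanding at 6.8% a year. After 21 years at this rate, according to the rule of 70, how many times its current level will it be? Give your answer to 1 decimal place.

4.1 times

Doubles every ≈ 10.29 years (70/6.8).
21 years is 2.04 doublings; 2^2.04 ≈ 4.1×.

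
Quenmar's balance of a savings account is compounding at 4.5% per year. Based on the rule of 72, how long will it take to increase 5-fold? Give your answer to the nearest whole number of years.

One doubling takes 72/4.5 = 16.00 years.
5× is log₂ 5 ≈ 2.32 doublings, so ≈ 2.32 × 16.00 = 37 years.

approximately 37 years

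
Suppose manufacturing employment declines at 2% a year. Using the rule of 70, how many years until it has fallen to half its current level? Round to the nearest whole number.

Halving time ≈ 70 / 2 = 35.00 → 35 years.

approximately 35 years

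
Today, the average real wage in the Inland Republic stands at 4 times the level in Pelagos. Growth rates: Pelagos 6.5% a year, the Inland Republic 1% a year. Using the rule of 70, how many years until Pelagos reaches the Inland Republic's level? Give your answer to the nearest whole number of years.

What matters is the difference: 5.5 pp.
Rule of 70 on the gap: the ratio halves every 70/5.5 ≈ 12.73 years.
A 4 times gap closes after 2 halvings: 2 × 12.73 ≈ 25 years.

approximately 25 years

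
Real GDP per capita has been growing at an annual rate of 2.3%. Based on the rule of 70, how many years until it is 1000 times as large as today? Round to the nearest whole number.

approximately 303 years

Doubling time ≈ 70/2.3 = 30.43 years.
Reaching 1000× takes log₂(1000) ≈ 9.97 doublings.
9.97 × 30.43 ≈ 303 years.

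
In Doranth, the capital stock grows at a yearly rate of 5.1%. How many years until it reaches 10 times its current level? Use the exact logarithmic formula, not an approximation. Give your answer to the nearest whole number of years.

46 years

t = ln(10) / ln(1 + 0.051) = 2.3026 / 0.049742 ≈ 46.29.
≈ 46 years.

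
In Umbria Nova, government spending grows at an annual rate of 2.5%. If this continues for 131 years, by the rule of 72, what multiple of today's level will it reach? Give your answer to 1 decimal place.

around 23.4 times

Doubling time ≈ 72/2.5 = 28.80 years.
131 years / 28.80 ≈ 4.55 doublings → factor 2^4.55 ≈ 23.4.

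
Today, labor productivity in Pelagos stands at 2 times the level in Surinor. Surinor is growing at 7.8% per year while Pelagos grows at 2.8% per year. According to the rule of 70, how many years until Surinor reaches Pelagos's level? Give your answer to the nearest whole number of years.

around 14 years

What matters is the difference: 5 pp.
Rule of 70 on the gap: the ratio halves every 70/5 ≈ 14.00 years.
A 2 times gap closes after 1 halving: 1 × 14.00 ≈ 14 years.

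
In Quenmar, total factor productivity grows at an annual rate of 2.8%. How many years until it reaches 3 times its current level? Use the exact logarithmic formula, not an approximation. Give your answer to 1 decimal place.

39.8 years

t = ln(3) / ln(1 + 0.028) = 1.0986 / 0.027615 ≈ 39.78.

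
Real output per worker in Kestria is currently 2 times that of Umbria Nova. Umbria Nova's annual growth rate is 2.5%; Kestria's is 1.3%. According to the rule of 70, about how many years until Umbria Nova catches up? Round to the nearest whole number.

approximately 58 years

Umbria Nova gains on Kestria at 2.5% − 1.3% = 1.2 points a year.
At that relative rate the gap halves every 70/1.2 ≈ 58.33 years.
A 2 times gap closes after 1 halving: 1 × 58.33 ≈ 58 years.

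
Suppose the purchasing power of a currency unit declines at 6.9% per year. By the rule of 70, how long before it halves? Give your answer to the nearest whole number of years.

roughly 10 years

Falling at 6.9%, it halves about every 70/6.9 = 10.14 years.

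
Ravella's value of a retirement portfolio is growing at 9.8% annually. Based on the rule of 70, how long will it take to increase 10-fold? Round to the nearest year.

Doubling time ≈ 70/9.8 = 7.14 years.
Reaching 10× takes log₂(10) ≈ 3.32 doublings.
3.32 × 7.14 ≈ 24 years.

approximately 24 years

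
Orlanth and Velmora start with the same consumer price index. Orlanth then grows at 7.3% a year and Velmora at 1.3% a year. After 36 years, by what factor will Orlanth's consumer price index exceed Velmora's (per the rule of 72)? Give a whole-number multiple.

≈ 8 times

Only the 6-point difference matters.
72/6 ≈ 12.00 years per doubling of the ratio; 36 years gives 3.00 doublings, so ≈ 8×.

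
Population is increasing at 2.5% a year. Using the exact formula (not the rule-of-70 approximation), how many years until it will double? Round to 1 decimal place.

28.1 years

t = ln(2) / ln(1 + 0.025) = 0.6931 / 0.024693 ≈ 28.07.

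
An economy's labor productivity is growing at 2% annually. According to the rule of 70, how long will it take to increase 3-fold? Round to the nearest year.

around 55 years

At 2% it doubles every 70/2 ≈ 35.00 years.
3× is log₂ 3 ≈ 1.58 doublings, so ≈ 1.58 × 35.00 = 55 years.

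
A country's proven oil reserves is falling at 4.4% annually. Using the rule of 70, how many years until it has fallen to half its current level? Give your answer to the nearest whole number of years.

Falling at 4.4%, it halves about every 70/4.4 = 15.91 years.

about 16 years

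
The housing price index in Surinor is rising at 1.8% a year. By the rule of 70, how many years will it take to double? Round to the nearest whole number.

about 39 years

70/1.8 ≈ 38.89, so it doubles roughly every 39 years.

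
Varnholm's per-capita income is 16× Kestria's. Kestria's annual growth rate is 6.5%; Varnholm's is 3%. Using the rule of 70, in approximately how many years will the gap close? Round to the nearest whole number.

around 80 years

Kestria gains on Varnholm at 6.5% − 3% = 3.5 points a year.
At that relative rate the gap halves every 70/3.5 ≈ 20.00 years.
A 16× gap closes after 4 halvings: 4 × 20.00 ≈ 80 years.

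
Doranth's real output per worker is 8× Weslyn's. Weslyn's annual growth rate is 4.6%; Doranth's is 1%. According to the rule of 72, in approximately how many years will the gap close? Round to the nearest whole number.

60 years

The growth-rate gap is 4.6% − 1% = 3.6 percentage points.
So the ratio between them halves every 72/3.6 ≈ 20.00 years.
An 8× gap closes after 3 halvings: 3 × 20.00 ≈ 60 years.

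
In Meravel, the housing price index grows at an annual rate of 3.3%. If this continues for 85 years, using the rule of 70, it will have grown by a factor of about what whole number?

At 3.3% one doubling takes ≈ 21.21 years; 85 years is 4 of them, so ×16.

approximately 16 times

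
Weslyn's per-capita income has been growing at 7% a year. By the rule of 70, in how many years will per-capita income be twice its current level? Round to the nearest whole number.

At 7%, doubling takes about 70/7 = 10.00 years.

≈ 10 years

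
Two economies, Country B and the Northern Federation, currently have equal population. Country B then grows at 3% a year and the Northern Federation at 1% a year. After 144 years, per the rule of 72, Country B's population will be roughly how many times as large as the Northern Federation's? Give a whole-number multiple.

Only the 2-point difference matters.
72/2 ≈ 36.00 years per doubling of the ratio; 144 years gives 4.00 doublings, so ≈ 16×.

≈ 16 times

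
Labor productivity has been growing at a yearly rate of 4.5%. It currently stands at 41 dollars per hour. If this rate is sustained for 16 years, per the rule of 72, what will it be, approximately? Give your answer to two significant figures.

about 82 dollars per hour

Doubling time ≈ 72/4.5 = 16.00 years.
16 years is 16/16.00 ≈ 1.00 doublings, a factor of 2^1.00 ≈ 2.00.
41 × 2.00 ≈ 82 dollars per hour.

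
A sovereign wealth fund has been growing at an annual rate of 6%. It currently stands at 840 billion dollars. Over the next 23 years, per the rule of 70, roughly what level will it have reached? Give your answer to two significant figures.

roughly 3300 billion dollars

Doubling time ≈ 70/6 = 11.67 years.
23 years is 23/11.67 ≈ 1.97 doublings, a factor of 2^1.97 ≈ 3.92.
840 × 3.92 ≈ 3300 billion dollars.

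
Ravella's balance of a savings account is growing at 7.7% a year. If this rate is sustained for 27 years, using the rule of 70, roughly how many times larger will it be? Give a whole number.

Doubling time ≈ 70/7.7 = 9.09 years.
27/9.09 ≈ 3 doublings, so about 2^3 = 8×.

about 8 times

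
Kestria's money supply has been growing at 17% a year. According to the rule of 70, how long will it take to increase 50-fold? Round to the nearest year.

approximately 23 years

One doubling takes 70/17 = 4.12 years.
50× is log₂ 50 ≈ 5.64 doublings, so ≈ 5.64 × 4.12 = 23 years.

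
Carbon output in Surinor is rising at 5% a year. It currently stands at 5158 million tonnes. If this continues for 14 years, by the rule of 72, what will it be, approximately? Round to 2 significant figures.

It doubles every 72/5 ≈ 14.40 years, so 14 years is 0.97 doublings.
2^0.97 ≈ 1.96; 5158 × 1.96 ≈ 10000 million tonnes.

approximately 10000 million tonnes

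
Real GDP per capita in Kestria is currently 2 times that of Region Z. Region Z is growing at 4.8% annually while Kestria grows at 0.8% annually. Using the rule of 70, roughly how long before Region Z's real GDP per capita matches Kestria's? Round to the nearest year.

≈ 18 years

Region Z gains on Kestria at 4.8% − 0.8% = 4 points a year.
At that relative rate the gap halves every 70/4 ≈ 17.50 years.
A 2 times gap closes after 1 halving: 1 × 17.50 ≈ 18 years.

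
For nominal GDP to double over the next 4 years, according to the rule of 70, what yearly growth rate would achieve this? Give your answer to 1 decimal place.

roughly 17.5% per year

70 / 4 ≈ 17.50, so about 17.5% per year.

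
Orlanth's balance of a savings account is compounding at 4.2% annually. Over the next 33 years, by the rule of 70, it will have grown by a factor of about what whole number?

Doubling time ≈ 70/4.2 = 16.67 years.
33/16.67 ≈ 2 doublings, so about 2^2 = 4×.

around 4 times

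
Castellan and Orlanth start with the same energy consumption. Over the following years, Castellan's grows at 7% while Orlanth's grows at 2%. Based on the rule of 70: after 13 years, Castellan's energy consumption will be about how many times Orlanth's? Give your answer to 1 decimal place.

1.9 times

Castellan pulls ahead at 5 pp per year, so the ratio doubles every 70/5 ≈ 14.00 years.
In 13 years that's 0.93 doublings: 2^0.93 ≈ 1.9.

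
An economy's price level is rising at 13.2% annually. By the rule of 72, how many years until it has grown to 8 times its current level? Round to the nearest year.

about 16 years

One doubling takes 72/13.2 = 5.45 years.
Getting to 8× needs 3 doublings: 3 × 5.45 ≈ 16 years.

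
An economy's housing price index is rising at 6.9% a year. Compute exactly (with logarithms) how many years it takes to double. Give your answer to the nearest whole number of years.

10 years

t = ln(2) / ln(1 + 0.069) = 0.6931 / 0.066724 ≈ 10.39.
≈ 10 years.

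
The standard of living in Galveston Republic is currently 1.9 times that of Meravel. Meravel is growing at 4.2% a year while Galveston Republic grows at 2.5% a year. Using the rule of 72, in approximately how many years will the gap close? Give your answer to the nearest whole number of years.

Meravel gains on Galveston Republic at 4.2% − 2.5% = 1.7 points a year.
At that relative rate the gap halves every 72/1.7 ≈ 42.35 years.
A 1.9 times gap takes log₂(1.9) ≈ 0.93 halvings to close: 0.93 × 42.35 ≈ 39 years.

39 years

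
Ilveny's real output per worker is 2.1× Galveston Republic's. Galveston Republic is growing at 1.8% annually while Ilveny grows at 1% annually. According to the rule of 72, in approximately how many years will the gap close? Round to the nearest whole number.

approximately 96 years

Galveston Republic gains on Ilveny at 1.8% − 1% = 0.8 points a year.
At that relative rate the gap halves every 72/0.8 ≈ 90.00 years.
A 2.1× gap takes log₂(2.1) ≈ 1.07 halvings to close: 1.07 × 90.00 ≈ 96 years.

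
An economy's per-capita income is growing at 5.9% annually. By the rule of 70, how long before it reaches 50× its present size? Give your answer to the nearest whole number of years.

approximately 67 years

Doubling time ≈ 70/5.9 = 11.86 years.
50× is log₂ 50 ≈ 5.64 doublings, so ≈ 5.64 × 11.86 = 67 years.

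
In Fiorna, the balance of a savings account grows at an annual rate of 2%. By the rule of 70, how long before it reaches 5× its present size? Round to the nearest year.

One doubling takes 70/2 = 35.00 years.
5× is log₂ 5 ≈ 2.32 doublings, so ≈ 2.32 × 35.00 = 81 years.

81 years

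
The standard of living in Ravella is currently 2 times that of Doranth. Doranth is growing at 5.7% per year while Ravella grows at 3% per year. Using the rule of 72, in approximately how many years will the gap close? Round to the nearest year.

approximately 27 years

Doranth gains on Ravella at 5.7% − 3% = 2.7 points a year.
At that relative rate the gap halves every 72/2.7 ≈ 26.67 years.
A 2 times gap closes after 1 halving: 1 × 26.67 ≈ 27 years.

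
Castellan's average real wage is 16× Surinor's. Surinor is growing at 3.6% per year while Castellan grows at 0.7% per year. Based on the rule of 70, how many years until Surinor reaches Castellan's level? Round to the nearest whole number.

The growth-rate gap is 3.6% − 0.7% = 2.9 percentage points.
So the ratio between them halves every 70/2.9 ≈ 24.14 years.
A 16× gap closes after 4 halvings: 4 × 24.14 ≈ 97 years.

≈ 97 years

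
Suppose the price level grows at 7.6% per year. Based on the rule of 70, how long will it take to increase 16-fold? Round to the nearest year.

Doubling time ≈ 70/7.6 = 9.21 years.
16 = 2^4, so 4 doublings → 37 years.

≈ 37 years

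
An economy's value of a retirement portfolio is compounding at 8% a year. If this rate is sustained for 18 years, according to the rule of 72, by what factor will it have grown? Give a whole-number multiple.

roughly 4 times

72/8 ≈ 9.00 years per doubling.
18 years fits 2 doublings: 2^2 = 4.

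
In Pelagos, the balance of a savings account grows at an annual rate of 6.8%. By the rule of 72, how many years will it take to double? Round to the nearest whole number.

≈ 11 years

Doubling time ≈ 72 / 6.8 = 10.59 years.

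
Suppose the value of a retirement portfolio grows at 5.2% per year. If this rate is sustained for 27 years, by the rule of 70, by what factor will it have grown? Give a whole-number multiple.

At 5.2% one doubling takes ≈ 13.46 years; 27 years is 2 of them, so ×4.

≈ 4 times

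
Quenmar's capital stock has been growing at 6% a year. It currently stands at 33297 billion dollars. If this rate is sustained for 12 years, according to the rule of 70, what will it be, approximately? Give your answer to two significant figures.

about 68000 billion dollars

It doubles every 70/6 ≈ 11.67 years, so 12 years is 1.03 doublings.
2^1.03 ≈ 2.04; 33297 × 2.04 ≈ 68000 billion dollars.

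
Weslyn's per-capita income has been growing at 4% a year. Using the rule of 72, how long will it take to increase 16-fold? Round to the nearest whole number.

One doubling takes 72/4 = 18.00 years.
Getting to 16× needs 4 doublings: 4 × 18.00 ≈ 72 years.

72 years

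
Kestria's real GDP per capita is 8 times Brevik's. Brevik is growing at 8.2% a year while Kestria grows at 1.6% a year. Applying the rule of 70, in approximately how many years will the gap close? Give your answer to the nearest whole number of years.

What matters is the difference: 6.6 pp.
Rule of 70 on the gap: the ratio halves every 70/6.6 ≈ 10.61 years.
An 8 times gap closes after 3 halvings: 3 × 10.61 ≈ 32 years.

about 32 years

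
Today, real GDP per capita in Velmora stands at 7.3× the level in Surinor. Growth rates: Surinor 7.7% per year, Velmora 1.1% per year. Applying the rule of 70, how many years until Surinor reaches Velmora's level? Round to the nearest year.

approximately 30 years

Surinor gains on Velmora at 7.7% − 1.1% = 6.6 points a year.
At that relative rate the gap halves every 70/6.6 ≈ 10.61 years.
A 7.3× gap takes log₂(7.3) ≈ 2.87 halvings to close: 2.87 × 10.61 ≈ 30 years.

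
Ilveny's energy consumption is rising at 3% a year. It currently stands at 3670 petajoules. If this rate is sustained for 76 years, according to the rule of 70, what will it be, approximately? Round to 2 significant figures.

approximately 35000 petajoules

It doubles every 70/3 ≈ 23.33 years, so 76 years is 3.26 doublings.
2^3.26 ≈ 9.58; 3670 × 9.58 ≈ 35000 petajoules.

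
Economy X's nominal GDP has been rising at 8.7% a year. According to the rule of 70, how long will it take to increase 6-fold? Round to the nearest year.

At 8.7% it doubles every 70/8.7 ≈ 8.05 years.
Reaching 6× takes log₂(6) ≈ 2.58 doublings.
2.58 × 8.05 ≈ 21 years.

about 21 years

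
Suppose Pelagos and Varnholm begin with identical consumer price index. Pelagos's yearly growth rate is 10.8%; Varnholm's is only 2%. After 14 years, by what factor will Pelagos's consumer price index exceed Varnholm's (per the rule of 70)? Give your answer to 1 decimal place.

Only the 8.8-point difference matters.
70/8.8 ≈ 7.95 years per doubling of the ratio; 14 years gives 1.76 doublings, so ≈ 3.4×.

approximately 3.4 times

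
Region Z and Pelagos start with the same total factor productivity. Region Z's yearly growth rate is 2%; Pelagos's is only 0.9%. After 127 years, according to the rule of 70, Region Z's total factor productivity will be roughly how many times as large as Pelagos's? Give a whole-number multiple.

Region Z pulls ahead at 1.1 pp per year, so the ratio doubles every 70/1.1 ≈ 63.64 years.
In 127 years that's 2.00 doublings: 2^2.00 ≈ 4.

around 4 times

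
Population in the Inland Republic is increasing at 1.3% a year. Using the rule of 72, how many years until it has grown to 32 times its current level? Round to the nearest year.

roughly 277 years

Doubling time ≈ 72/1.3 = 55.38 years.
Getting to 32× needs 5 doublings: 5 × 55.38 ≈ 277 years.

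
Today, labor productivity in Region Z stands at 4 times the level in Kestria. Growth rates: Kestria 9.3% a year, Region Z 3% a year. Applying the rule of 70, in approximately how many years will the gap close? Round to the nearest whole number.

approximately 22 years

What matters is the difference: 6.3 pp.
Rule of 70 on the gap: the ratio halves every 70/6.3 ≈ 11.11 years.
A 4 times gap closes after 2 halvings: 2 × 11.11 ≈ 22 years.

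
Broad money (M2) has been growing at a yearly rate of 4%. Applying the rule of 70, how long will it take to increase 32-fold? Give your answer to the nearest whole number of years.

88 years

One doubling takes 70/4 = 17.50 years.
Getting to 32× needs 5 doublings: 5 × 17.50 ≈ 88 years.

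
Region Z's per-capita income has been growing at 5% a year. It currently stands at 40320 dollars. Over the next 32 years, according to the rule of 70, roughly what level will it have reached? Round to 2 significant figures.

Doubling time ≈ 70/5 = 14.00 years.
32 years is 32/14.00 ≈ 2.29 doublings, a factor of 2^2.29 ≈ 4.89.
40320 × 4.89 ≈ 200000 dollars.

approximately 200000 dollars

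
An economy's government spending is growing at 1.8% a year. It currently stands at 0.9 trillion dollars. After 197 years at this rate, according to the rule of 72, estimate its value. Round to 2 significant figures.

roughly 27 trillion dollars

It doubles every 72/1.8 ≈ 40.00 years, so 197 years is 4.93 doublings.
2^4.93 ≈ 30.48; 0.9 × 30.48 ≈ 27 trillion dollars.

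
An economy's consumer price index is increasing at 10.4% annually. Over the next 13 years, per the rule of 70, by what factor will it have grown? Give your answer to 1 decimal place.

Doubling time ≈ 70/10.4 = 6.73 years.
13 years / 6.73 ≈ 1.93 doublings → factor 2^1.93 ≈ 3.8.

3.8 times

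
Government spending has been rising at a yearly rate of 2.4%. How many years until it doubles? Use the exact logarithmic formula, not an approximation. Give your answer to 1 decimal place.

29.2 years

t = ln(2) / ln(1 + 0.024) = 0.6931 / 0.023717 ≈ 29.22.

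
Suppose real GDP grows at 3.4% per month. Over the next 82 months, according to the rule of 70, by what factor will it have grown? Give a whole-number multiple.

16 times

70/3.4 ≈ 20.59 months per doubling.
82 months fits 4 doublings: 2^4 = 16.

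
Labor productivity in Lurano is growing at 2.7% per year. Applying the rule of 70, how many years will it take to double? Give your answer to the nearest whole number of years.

Doubling time ≈ 70 / 2.7 = 25.93 years.

26 years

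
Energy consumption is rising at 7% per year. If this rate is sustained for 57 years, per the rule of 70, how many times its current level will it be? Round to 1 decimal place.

Doubles every ≈ 10.00 years (70/7).
57 years is 5.70 doublings; 2^5.70 ≈ 52.0×.

around 52.0 times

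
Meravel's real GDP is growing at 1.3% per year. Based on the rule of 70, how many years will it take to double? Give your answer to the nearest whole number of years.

Doubling time ≈ 70 / 1.3 = 53.85 years.

approximately 54 years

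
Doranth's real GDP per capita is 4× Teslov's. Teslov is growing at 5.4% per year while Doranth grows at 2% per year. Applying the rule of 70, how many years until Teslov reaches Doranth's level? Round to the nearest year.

The growth-rate gap is 5.4% − 2% = 3.4 percentage points.
So the ratio between them halves every 70/3.4 ≈ 20.59 years.
A 4× gap closes after 2 halvings: 2 × 20.59 ≈ 41 years.

41 years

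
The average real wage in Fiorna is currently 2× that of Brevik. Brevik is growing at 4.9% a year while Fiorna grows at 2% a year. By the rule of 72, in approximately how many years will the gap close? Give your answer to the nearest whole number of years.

approximately 25 years

The growth-rate gap is 4.9% − 2% = 2.9 percentage points.
So the ratio between them halves every 72/2.9 ≈ 24.83 years.
A 2× gap closes after 1 halving: 1 × 24.83 ≈ 25 years.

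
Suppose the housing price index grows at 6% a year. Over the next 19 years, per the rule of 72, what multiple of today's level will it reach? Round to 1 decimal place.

Doubles every ≈ 12.00 years (72/6).
19 years is 1.58 doublings; 2^1.58 ≈ 3.0×.

approximately 3.0 times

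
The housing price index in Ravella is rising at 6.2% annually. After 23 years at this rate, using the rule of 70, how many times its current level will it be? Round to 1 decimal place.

around 4.1 times

Doubling time ≈ 70/6.2 = 11.29 years.
23 years / 11.29 ≈ 2.04 doublings → factor 2^2.04 ≈ 4.1.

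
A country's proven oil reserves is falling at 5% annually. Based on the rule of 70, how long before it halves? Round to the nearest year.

14 years

Halving time ≈ 70 / 5 = 14.00 → 14 years.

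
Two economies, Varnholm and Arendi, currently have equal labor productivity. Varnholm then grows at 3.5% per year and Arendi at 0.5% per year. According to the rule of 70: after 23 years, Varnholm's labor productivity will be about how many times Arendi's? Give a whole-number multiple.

Only the 3-point difference matters.
70/3 ≈ 23.33 years per doubling of the ratio; 23 years gives 0.99 doublings, so ≈ 2×.

roughly 2 times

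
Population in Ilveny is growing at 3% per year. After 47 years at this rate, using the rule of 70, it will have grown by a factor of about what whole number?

roughly 4 times

Doubling time ≈ 70/3 = 23.33 years.
47/23.33 ≈ 2 doublings, so about 2^2 = 4×.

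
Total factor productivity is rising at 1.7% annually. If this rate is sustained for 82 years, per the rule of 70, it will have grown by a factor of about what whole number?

At 1.7% one doubling takes ≈ 41.18 years; 82 years is 2 of them, so ×4.

4 times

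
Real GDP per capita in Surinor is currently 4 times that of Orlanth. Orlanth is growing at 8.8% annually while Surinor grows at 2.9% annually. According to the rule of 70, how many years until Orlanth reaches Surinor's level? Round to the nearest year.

Orlanth gains on Surinor at 8.8% − 2.9% = 5.9 points a year.
At that relative rate the gap halves every 70/5.9 ≈ 11.86 years.
A 4 times gap closes after 2 halvings: 2 × 11.86 ≈ 24 years.

roughly 24 years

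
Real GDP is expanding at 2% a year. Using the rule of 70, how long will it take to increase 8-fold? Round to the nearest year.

Doubling time ≈ 70/2 = 35.00 years.
8× is 3 doublings, so 3 × 35.00 ≈ 105 years.

105 years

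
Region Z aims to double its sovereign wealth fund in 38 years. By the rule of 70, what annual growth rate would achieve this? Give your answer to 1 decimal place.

70 / 38 ≈ 1.84, so about 1.8% a year.

approximately 1.8% a year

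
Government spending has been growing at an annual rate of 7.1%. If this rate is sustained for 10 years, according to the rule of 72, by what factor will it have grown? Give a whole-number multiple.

roughly 2 times

Doubling time ≈ 72/7.1 = 10.14 years.
10/10.14 ≈ 1 doubling, so about 2^1 = 2×.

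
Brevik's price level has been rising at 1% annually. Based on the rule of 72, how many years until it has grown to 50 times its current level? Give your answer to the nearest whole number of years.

At 1% it doubles every 72/1 ≈ 72.00 years.
50× is log₂ 50 ≈ 5.64 doublings, so ≈ 5.64 × 72.00 = 406 years.

approximately 406 years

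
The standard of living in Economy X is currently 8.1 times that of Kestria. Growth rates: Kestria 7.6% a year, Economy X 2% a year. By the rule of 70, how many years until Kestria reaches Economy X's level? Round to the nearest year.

roughly 38 years

Kestria gains on Economy X at 7.6% − 2% = 5.6 points a year.
At that relative rate the gap halves every 70/5.6 ≈ 12.50 years.
An 8.1 times gap takes log₂(8.1) ≈ 3.02 halvings to close: 3.02 × 12.50 ≈ 38 years.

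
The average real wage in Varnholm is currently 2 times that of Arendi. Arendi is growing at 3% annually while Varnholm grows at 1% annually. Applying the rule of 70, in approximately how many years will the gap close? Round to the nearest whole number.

The growth-rate gap is 3% − 1% = 2 percentage points.
So the ratio between them halves every 70/2 ≈ 35.00 years.
A 2 times gap closes after 1 halving: 1 × 35.00 ≈ 35 years.

around 35 years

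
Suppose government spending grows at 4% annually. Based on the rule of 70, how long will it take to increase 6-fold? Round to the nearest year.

Doubling time ≈ 70/4 = 17.50 years.
Reaching 6× takes log₂(6) ≈ 2.58 doublings.
2.58 × 17.50 ≈ 45 years.

approximately 45 years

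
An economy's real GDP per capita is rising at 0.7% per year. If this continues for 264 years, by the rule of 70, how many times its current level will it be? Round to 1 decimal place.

Doubles every ≈ 100.00 years (70/0.7).
264 years is 2.64 doublings; 2^2.64 ≈ 6.2×.

roughly 6.2 times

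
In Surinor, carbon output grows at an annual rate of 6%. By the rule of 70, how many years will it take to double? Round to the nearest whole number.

At 6%, doubling takes about 70/6 = 11.67 years.

approximately 12 years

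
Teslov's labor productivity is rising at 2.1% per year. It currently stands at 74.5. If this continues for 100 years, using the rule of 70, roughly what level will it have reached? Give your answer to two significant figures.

It doubles every 70/2.1 ≈ 33.33 years, so 100 years is 3.00 doublings.
2^3.00 ≈ 8.00; 74.5 × 8.00 ≈ 600.

≈ 600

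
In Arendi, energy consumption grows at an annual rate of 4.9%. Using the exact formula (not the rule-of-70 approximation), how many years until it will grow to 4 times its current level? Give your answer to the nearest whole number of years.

29 years

t = ln(4) / ln(1 + 0.049) = 1.3863 / 0.047837 ≈ 28.98.
≈ 29 years.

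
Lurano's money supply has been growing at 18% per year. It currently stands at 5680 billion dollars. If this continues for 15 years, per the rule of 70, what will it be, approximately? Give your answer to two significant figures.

roughly 82000 billion dollars

It doubles every 70/18 ≈ 3.89 years, so 15 years is 3.86 doublings.
2^3.86 ≈ 14.52; 5680 × 14.52 ≈ 82000 billion dollars.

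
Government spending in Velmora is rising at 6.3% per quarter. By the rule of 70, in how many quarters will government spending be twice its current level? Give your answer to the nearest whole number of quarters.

approximately 11 quarters

At 6.3%, doubling takes about 70/6.3 = 11.11 quarters.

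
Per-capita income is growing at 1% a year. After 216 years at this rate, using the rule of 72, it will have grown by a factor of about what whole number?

8 times

Doubling time ≈ 72/1 = 72.00 years.
216/72.00 ≈ 3 doublings, so about 2^3 = 8×.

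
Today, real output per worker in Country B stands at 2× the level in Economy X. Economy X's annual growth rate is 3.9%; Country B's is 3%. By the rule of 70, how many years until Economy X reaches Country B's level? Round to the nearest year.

What matters is the difference: 0.9 pp.
Rule of 70 on the gap: the ratio halves every 70/0.9 ≈ 77.78 years.
A 2× gap closes after 1 halving: 1 × 77.78 ≈ 78 years.

78 years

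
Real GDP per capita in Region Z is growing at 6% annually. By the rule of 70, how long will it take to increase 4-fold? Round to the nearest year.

At 6% it doubles every 70/6 ≈ 11.67 years.
4× is 2 doublings, so 2 × 11.67 ≈ 23 years.

23 years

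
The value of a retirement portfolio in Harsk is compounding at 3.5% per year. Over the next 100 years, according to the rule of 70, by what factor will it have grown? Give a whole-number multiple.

70/3.5 ≈ 20.00 years per doubling.
100 years fits 5 doublings: 2^5 = 32.

around 32 times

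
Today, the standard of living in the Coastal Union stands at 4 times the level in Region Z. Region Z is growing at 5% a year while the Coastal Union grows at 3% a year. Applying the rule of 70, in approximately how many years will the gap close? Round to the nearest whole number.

≈ 70 years

Region Z gains on the Coastal Union at 5% − 3% = 2 points a year.
At that relative rate the gap halves every 70/2 ≈ 35.00 years.
A 4 times gap closes after 2 halvings: 2 × 35.00 ≈ 70 years.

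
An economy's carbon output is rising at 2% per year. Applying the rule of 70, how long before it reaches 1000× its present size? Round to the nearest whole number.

approximately 349 years

One doubling takes 70/2 = 35.00 years.
1000× is log₂ 1000 ≈ 9.97 doublings, so ≈ 9.97 × 35.00 = 349 years.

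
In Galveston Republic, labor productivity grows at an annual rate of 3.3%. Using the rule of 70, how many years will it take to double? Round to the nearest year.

At 3.3%, doubling takes about 70/3.3 = 21.21 years.

roughly 21 years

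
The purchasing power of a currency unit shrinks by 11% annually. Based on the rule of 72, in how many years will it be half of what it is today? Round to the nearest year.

around 7 years

Halving time ≈ 72 / 11 = 6.55 → 7 years.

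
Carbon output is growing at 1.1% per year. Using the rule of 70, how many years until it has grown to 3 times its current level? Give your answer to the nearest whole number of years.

approximately 101 years

Doubling time ≈ 70/1.1 = 63.64 years.
3× is log₂ 3 ≈ 1.58 doublings, so ≈ 1.58 × 63.64 = 101 years.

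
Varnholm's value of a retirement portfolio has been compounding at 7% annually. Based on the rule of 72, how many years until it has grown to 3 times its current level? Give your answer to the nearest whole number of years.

One doubling takes 72/7 = 10.29 years.
Reaching 3× takes log₂(3) ≈ 1.58 doublings.
1.58 × 10.29 ≈ 16 years.

approximately 16 years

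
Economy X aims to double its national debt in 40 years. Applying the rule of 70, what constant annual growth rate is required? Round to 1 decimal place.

70 / 40 ≈ 1.75, so about 1.8% a year.

about 1.8%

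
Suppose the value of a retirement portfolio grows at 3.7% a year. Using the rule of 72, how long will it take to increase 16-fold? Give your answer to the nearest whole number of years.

about 78 years

Doubling time ≈ 72/3.7 = 19.46 years.
16 = 2^4, so 4 doublings → 78 years.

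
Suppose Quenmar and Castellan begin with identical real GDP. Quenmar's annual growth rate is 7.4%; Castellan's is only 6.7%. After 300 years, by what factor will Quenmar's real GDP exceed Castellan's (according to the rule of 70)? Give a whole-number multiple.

about 8 times

Only the 0.7-point difference matters.
70/0.7 ≈ 100.00 years per doubling of the ratio; 300 years gives 3.00 doublings, so ≈ 8×.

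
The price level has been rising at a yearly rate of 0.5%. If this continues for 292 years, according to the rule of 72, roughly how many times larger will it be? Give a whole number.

At 0.5% one doubling takes ≈ 144.00 years; 292 years is 2 of them, so ×4.

about 4 times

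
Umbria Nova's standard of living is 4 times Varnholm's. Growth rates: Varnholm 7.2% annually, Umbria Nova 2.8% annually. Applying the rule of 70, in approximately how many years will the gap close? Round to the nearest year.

≈ 32 years

The growth-rate gap is 7.2% − 2.8% = 4.4 percentage points.
So the ratio between them halves every 70/4.4 ≈ 15.91 years.
A 4 times gap closes after 2 halvings: 2 × 15.91 ≈ 32 years.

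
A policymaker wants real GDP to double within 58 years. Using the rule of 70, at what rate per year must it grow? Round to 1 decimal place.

70 / 58 ≈ 1.21, so about 1.2% per year.

around 1.2%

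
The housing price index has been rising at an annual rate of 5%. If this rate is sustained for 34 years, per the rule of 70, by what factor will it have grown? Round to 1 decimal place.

Doubles every ≈ 14.00 years (70/5).
34 years is 2.43 doublings; 2^2.43 ≈ 5.4×.

approximately 5.4 times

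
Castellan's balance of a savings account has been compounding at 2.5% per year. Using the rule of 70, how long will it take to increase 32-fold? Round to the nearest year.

Doubling time ≈ 70/2.5 = 28.00 years.
Getting to 32× needs 5 doublings: 5 × 28.00 ≈ 140 years.

approximately 140 years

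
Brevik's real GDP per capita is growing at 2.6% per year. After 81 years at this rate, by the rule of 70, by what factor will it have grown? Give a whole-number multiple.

roughly 8 times

At 2.6% one doubling takes ≈ 26.92 years; 81 years is 3 of them, so ×8.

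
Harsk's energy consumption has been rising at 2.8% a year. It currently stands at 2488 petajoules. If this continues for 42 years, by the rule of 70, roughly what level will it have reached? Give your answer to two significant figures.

roughly 8000 petajoules

It doubles every 70/2.8 ≈ 25.00 years, so 42 years is 1.68 doublings.
2^1.68 ≈ 3.20; 2488 × 3.20 ≈ 8000 petajoules.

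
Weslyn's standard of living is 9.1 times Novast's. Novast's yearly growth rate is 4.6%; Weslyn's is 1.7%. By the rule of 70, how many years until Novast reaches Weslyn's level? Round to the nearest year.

Novast gains on Weslyn at 4.6% − 1.7% = 2.9 points a year.
At that relative rate the gap halves every 70/2.9 ≈ 24.14 years.
A 9.1 times gap takes log₂(9.1) ≈ 3.19 halvings to close: 3.19 × 24.14 ≈ 77 years.

approximately 77 years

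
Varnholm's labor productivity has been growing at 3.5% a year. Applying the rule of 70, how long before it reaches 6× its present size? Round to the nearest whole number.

about 52 years

One doubling takes 70/3.5 = 20.00 years.
Reaching 6× takes log₂(6) ≈ 2.58 doublings.
2.58 × 20.00 ≈ 52 years.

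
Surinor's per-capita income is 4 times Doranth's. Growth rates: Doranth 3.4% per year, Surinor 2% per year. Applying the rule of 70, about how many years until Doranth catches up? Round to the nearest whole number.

Doranth gains on Surinor at 3.4% − 2% = 1.4 points a year.
At that relative rate the gap halves every 70/1.4 ≈ 50.00 years.
A 4 times gap closes after 2 halvings: 2 × 50.00 ≈ 100 years.

roughly 100 years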